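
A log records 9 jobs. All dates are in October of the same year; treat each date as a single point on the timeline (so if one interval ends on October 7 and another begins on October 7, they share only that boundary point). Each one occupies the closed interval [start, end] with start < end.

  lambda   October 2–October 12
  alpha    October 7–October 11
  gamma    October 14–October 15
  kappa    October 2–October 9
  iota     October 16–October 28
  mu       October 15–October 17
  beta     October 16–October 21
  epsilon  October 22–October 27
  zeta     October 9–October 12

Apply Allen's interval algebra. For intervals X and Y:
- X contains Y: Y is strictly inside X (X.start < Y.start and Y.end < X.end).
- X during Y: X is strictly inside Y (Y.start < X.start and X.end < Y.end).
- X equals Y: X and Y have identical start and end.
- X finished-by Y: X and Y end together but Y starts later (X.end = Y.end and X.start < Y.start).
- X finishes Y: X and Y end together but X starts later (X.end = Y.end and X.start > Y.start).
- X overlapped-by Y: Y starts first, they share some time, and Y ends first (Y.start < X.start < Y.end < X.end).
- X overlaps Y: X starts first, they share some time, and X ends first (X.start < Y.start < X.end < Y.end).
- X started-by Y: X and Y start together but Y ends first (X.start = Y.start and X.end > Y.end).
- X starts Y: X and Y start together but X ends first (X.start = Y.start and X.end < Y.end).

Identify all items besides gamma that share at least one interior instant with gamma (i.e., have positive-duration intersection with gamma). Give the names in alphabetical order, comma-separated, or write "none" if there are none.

none

Target gamma = [October 14, October 15].
alpha [October 7, October 11] → before → no.
beta [October 16, October 21] → after → no.
epsilon [October 22, October 27] → after → no.
iota [October 16, October 28] → after → no.
kappa [October 2, October 9] → before → no.
lambda [October 2, October 12] → before → no.
mu [October 15, October 17] → met-by → no.
zeta [October 9, October 12] → before → no.
Result: none.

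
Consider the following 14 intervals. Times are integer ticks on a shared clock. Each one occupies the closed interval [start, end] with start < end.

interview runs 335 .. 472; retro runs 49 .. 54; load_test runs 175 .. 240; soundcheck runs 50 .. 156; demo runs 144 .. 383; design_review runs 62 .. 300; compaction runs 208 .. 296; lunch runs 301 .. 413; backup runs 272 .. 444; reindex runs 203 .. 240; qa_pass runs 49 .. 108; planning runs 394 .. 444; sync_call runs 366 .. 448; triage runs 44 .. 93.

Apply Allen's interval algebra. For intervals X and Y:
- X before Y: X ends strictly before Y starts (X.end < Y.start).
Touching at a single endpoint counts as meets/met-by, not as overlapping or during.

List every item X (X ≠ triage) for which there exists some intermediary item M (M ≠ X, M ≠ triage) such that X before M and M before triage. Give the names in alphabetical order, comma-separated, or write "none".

Target triage = [44, 93].
Intermediaries M with M before triage: none.
Union: none.

none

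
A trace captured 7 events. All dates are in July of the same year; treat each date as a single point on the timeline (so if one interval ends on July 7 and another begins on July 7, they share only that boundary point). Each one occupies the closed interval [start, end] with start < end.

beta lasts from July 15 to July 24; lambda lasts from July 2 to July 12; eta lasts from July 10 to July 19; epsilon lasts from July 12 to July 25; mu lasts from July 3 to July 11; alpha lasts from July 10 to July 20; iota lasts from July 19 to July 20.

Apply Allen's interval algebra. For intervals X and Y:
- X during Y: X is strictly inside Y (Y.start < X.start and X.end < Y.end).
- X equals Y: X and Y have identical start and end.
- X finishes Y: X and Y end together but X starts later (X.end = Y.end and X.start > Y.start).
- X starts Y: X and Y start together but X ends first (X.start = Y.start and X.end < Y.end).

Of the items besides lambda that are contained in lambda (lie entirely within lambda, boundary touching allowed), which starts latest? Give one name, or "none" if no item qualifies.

mu

Target lambda = [July 2, July 12].
alpha [July 10, July 20] → overlapped-by → excluded.
beta [July 15, July 24] → after → excluded.
epsilon [July 12, July 25] → met-by → excluded.
eta [July 10, July 19] → overlapped-by → excluded.
iota [July 19, July 20] → after → excluded.
mu [July 3, July 11] → during → candidate.
Among candidates, latest start is July 3 → mu.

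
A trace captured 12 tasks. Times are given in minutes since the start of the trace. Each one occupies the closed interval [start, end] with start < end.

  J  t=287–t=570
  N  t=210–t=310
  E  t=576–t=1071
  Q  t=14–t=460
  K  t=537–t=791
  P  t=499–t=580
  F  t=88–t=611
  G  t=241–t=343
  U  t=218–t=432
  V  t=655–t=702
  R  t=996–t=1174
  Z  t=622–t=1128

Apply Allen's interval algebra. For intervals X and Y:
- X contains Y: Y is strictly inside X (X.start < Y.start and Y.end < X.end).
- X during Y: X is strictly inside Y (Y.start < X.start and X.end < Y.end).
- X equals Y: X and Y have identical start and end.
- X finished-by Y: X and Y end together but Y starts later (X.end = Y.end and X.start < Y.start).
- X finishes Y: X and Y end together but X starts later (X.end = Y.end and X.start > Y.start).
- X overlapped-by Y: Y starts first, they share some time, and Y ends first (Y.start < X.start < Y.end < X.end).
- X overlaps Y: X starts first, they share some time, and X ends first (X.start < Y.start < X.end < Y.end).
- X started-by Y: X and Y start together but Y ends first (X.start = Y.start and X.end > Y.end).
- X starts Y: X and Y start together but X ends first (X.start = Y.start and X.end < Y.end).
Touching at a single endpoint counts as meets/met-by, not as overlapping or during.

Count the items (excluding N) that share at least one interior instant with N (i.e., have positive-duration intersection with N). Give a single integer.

Target N = [t=210, t=310].
E [t=576, t=1071] → after → no.
F [t=88, t=611] → contains → counts.
G [t=241, t=343] → overlapped-by → counts.
J [t=287, t=570] → overlapped-by → counts.
K [t=537, t=791] → after → no.
P [t=499, t=580] → after → no.
Q [t=14, t=460] → contains → counts.
R [t=996, t=1174] → after → no.
U [t=218, t=432] → overlapped-by → counts.
V [t=655, t=702] → after → no.
Z [t=622, t=1128] → after → no.
Total: 5.

5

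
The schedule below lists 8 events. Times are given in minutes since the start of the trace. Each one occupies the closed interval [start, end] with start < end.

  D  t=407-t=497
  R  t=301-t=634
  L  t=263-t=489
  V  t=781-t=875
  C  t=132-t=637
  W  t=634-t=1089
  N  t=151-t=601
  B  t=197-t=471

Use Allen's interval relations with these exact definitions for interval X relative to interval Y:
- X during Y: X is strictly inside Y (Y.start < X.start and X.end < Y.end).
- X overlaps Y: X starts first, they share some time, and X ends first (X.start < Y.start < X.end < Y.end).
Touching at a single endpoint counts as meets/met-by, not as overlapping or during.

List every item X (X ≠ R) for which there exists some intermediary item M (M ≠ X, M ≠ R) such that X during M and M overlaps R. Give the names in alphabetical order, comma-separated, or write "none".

B, D, L

Target R = [t=301, t=634].
Intermediaries M with M overlaps R: B, L, N.
Via B — items with X during B: none.
Via L — items with X during L: none.
Via N — items with X during N: B, D, L.
Union: B, D, L.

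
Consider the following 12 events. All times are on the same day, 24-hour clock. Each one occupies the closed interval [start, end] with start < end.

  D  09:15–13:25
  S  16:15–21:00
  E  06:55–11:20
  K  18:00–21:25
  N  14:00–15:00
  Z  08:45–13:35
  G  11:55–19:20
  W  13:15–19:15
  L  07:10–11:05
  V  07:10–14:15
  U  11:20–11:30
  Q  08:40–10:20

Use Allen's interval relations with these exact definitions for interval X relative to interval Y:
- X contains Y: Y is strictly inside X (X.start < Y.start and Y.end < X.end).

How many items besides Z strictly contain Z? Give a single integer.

Target Z = [08:45, 13:35].
D [09:15, 13:25] → during → no.
E [06:55, 11:20] → overlaps → no.
G [11:55, 19:20] → overlapped-by → no.
K [18:00, 21:25] → after → no.
L [07:10, 11:05] → overlaps → no.
N [14:00, 15:00] → after → no.
Q [08:40, 10:20] → overlaps → no.
S [16:15, 21:00] → after → no.
U [11:20, 11:30] → during → no.
V [07:10, 14:15] → contains → counts.
W [13:15, 19:15] → overlapped-by → no.
Total: 1.

1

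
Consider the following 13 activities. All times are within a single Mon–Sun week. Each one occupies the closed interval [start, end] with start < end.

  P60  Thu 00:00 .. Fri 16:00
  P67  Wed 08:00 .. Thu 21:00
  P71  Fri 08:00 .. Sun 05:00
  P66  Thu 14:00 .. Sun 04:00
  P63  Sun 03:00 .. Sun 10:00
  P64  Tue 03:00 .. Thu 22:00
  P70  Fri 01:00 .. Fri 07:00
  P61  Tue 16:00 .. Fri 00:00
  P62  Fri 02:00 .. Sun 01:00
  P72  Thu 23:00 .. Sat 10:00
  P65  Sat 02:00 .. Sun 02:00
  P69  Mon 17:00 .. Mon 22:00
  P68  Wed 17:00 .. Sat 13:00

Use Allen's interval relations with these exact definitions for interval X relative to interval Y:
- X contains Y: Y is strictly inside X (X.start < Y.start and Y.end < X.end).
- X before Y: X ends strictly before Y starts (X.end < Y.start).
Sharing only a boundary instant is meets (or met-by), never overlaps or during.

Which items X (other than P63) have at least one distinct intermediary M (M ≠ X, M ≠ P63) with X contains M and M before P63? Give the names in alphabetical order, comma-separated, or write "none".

Target P63 = [Sun 03:00, Sun 10:00].
Intermediaries M with M before P63: P60, P61, P62, P64, P65, P67, P68, P69, P70, P72.
Via P60 — items with X contains P60: P68.
Via P61 — items with X contains P61: none.
Via P62 — items with X contains P62: P66.
Via P64 — items with X contains P64: none.
Via P65 — items with X contains P65: P66, P71.
Via P67 — items with X contains P67: P61, P64.
Via P68 — items with X contains P68: none.
Via P69 — items with X contains P69: none.
Via P70 — items with X contains P70: P60, P66, P68, P72.
Via P72 — items with X contains P72: P66, P68.
Union: P60, P61, P64, P66, P68, P71, P72.

P60, P61, P64, P66, P68, P71, P72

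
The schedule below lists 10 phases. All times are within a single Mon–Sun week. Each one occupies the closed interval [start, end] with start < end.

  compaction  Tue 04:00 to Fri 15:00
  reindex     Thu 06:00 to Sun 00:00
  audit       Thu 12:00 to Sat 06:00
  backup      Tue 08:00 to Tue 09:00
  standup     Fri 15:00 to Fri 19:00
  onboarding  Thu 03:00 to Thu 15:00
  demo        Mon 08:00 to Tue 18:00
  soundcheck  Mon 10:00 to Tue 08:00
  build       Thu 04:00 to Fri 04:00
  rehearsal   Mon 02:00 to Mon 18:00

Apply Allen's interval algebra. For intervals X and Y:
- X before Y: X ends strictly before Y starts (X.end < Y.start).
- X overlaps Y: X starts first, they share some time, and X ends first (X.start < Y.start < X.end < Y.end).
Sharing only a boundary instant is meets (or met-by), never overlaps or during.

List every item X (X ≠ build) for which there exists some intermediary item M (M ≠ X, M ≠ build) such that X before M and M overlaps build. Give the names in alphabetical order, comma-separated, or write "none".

Target build = [Thu 04:00, Fri 04:00].
Intermediaries M with M overlaps build: onboarding.
Via onboarding — items with X before onboarding: backup, demo, rehearsal, soundcheck.
Union: backup, demo, rehearsal, soundcheck.

backup, demo, rehearsal, soundcheck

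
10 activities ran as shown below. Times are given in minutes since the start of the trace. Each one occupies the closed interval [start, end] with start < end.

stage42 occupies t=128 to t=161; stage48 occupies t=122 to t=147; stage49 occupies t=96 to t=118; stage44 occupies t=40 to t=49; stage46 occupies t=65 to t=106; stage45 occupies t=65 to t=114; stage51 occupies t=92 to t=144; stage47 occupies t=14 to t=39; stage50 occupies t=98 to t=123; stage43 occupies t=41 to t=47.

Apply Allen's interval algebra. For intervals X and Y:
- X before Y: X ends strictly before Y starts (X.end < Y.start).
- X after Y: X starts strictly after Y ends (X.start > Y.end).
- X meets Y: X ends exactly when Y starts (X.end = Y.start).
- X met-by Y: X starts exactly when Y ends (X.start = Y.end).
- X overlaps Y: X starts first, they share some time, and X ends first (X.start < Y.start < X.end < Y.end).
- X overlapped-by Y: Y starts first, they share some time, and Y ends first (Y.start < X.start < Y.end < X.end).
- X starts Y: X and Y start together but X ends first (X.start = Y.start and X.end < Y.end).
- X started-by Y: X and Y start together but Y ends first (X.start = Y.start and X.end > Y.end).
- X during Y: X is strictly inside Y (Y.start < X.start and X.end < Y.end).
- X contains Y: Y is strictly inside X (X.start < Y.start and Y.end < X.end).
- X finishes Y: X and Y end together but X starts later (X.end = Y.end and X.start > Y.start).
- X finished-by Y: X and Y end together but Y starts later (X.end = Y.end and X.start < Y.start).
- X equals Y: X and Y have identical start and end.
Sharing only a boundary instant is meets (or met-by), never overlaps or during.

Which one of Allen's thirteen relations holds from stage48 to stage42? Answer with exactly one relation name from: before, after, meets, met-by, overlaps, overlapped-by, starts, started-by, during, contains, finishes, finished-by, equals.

stage48 = [t=122, t=147]; stage42 = [t=128, t=161].
Compare endpoints: stage48.start < stage42.start, stage48.start < stage42.end, stage48.end > stage42.start, stage48.end < stage42.end.
That pattern is 'overlaps'.

overlaps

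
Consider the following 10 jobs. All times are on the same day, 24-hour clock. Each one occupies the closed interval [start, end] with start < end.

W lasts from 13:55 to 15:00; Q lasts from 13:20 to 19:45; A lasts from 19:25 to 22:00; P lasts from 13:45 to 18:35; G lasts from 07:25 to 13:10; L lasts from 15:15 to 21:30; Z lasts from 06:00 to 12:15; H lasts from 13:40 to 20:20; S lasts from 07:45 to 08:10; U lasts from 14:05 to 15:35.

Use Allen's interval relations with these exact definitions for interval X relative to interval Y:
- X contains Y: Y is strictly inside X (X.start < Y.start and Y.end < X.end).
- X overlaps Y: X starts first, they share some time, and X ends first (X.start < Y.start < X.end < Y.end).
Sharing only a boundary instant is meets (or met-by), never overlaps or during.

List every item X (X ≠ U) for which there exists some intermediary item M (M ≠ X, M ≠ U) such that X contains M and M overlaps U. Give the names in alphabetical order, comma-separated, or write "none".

Target U = [14:05, 15:35].
Intermediaries M with M overlaps U: W.
Via W — items with X contains W: H, P, Q.
Union: H, P, Q.

H, P, Q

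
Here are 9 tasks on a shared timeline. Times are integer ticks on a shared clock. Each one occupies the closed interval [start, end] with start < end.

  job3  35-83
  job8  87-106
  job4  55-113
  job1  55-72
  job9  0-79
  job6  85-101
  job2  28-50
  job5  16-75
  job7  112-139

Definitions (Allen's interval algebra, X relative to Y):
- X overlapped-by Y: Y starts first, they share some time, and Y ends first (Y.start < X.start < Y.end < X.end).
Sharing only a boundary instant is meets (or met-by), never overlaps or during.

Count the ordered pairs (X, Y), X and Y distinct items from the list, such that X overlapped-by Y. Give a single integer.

Checking all 72 ordered pairs for relation 'overlapped-by'; matching pairs in alphabetical order:
(job3, job2): job3 overlapped-by job2 ✓
(job3, job5): job3 overlapped-by job5 ✓
(job3, job9): job3 overlapped-by job9 ✓
(job4, job3): job4 overlapped-by job3 ✓
(job4, job5): job4 overlapped-by job5 ✓
(job4, job9): job4 overlapped-by job9 ✓
(job7, job4): job7 overlapped-by job4 ✓
(job8, job6): job8 overlapped-by job6 ✓
Count: 8.

8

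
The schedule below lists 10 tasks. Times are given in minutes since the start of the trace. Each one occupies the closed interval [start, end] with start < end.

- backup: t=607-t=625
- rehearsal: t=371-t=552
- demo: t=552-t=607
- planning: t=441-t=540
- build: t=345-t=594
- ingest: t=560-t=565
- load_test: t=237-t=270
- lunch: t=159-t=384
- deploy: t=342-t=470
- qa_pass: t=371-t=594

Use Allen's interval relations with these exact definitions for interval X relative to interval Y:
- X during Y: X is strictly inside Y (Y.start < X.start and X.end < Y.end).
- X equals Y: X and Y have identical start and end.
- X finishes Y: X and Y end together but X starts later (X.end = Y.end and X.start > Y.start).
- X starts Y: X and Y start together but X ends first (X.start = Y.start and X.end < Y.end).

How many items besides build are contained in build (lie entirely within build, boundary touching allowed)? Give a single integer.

Target build = [t=345, t=594].
backup [t=607, t=625] → after → no.
demo [t=552, t=607] → overlapped-by → no.
deploy [t=342, t=470] → overlaps → no.
ingest [t=560, t=565] → during → counts.
load_test [t=237, t=270] → before → no.
lunch [t=159, t=384] → overlaps → no.
planning [t=441, t=540] → during → counts.
qa_pass [t=371, t=594] → finishes → counts.
rehearsal [t=371, t=552] → during → counts.
Total: 4.

4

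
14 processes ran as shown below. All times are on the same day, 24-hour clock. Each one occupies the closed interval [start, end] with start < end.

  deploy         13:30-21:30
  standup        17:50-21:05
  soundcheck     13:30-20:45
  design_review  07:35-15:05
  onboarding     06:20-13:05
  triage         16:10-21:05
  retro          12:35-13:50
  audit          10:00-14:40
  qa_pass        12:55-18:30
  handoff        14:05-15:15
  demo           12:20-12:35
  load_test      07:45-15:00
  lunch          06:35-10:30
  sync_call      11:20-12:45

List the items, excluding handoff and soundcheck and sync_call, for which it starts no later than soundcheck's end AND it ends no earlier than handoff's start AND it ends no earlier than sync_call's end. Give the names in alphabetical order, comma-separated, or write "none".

Conditions: its start is no later than soundcheck's end (X.start <= 20:45) AND its end is no earlier than handoff's start (X.end >= 14:05) AND its end is no earlier than sync_call's end (X.end >= 12:45).
audit: start 10:00 <= 20:45? ✓; end 14:40 >= 14:05? ✓; end 14:40 >= 12:45? ✓ → yes.
demo: start 12:20 <= 20:45? ✓; end 12:35 >= 14:05? ✗; end 12:35 >= 12:45? ✗ → no.
deploy: start 13:30 <= 20:45? ✓; end 21:30 >= 14:05? ✓; end 21:30 >= 12:45? ✓ → yes.
design_review: start 07:35 <= 20:45? ✓; end 15:05 >= 14:05? ✓; end 15:05 >= 12:45? ✓ → yes.
load_test: start 07:45 <= 20:45? ✓; end 15:00 >= 14:05? ✓; end 15:00 >= 12:45? ✓ → yes.
lunch: start 06:35 <= 20:45? ✓; end 10:30 >= 14:05? ✗; end 10:30 >= 12:45? ✗ → no.
onboarding: start 06:20 <= 20:45? ✓; end 13:05 >= 14:05? ✗; end 13:05 >= 12:45? ✓ → no.
qa_pass: start 12:55 <= 20:45? ✓; end 18:30 >= 14:05? ✓; end 18:30 >= 12:45? ✓ → yes.
retro: start 12:35 <= 20:45? ✓; end 13:50 >= 14:05? ✗; end 13:50 >= 12:45? ✓ → no.
standup: start 17:50 <= 20:45? ✓; end 21:05 >= 14:05? ✓; end 21:05 >= 12:45? ✓ → yes.
triage: start 16:10 <= 20:45? ✓; end 21:05 >= 14:05? ✓; end 21:05 >= 12:45? ✓ → yes.
Result: audit, deploy, design_review, load_test, qa_pass, standup, triage.

audit, deploy, design_review, load_test, qa_pass, standup, triage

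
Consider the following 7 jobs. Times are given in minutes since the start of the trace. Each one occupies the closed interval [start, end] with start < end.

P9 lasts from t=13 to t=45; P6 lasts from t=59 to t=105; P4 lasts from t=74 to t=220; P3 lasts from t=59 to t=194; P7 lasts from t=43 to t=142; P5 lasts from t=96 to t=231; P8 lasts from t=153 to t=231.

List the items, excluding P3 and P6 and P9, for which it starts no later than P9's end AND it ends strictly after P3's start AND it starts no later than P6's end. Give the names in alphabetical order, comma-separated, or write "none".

P7

Conditions: its start is no later than P9's end (X.start <= t=45) AND its end is strictly after P3's start (X.end > t=59) AND its start is no later than P6's end (X.start <= t=105).
P4: start t=74 <= t=45? ✗; end t=220 > t=59? ✓; start t=74 <= t=105? ✓ → no.
P5: start t=96 <= t=45? ✗; end t=231 > t=59? ✓; start t=96 <= t=105? ✓ → no.
P7: start t=43 <= t=45? ✓; end t=142 > t=59? ✓; start t=43 <= t=105? ✓ → yes.
P8: start t=153 <= t=45? ✗; end t=231 > t=59? ✓; start t=153 <= t=105? ✗ → no.
Result: P7.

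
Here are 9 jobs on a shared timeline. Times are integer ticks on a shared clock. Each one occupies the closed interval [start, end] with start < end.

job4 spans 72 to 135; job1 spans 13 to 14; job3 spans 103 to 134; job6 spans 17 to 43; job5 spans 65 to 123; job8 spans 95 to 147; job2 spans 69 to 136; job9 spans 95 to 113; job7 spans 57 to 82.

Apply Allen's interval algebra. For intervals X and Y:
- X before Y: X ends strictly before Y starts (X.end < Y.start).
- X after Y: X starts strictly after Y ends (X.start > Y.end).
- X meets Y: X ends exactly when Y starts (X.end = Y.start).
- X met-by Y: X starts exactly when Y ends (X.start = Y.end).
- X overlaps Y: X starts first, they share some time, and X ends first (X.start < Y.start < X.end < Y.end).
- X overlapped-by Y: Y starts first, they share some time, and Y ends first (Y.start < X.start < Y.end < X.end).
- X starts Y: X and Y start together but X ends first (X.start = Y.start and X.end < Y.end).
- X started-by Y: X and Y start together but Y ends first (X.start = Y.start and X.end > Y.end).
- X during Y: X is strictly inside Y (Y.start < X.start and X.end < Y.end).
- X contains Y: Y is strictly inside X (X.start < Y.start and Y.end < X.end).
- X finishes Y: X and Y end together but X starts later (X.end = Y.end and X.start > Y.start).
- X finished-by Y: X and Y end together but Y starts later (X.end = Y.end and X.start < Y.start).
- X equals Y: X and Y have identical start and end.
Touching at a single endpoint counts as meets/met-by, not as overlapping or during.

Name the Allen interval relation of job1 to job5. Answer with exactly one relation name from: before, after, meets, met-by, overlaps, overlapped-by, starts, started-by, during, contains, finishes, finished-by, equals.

job1 = [13, 14]; job5 = [65, 123].
Compare endpoints: job1.start < job5.start, job1.start < job5.end, job1.end < job5.start, job1.end < job5.end.
That pattern is 'before'.

before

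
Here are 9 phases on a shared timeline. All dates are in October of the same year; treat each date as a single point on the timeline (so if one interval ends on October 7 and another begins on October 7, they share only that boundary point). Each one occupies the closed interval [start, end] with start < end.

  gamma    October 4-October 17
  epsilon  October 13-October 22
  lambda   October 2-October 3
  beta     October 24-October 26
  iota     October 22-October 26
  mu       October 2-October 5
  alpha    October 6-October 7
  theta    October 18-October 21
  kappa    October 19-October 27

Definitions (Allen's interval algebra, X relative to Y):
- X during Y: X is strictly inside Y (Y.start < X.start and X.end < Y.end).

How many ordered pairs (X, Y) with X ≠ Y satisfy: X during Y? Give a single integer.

4

Checking all 72 ordered pairs for relation 'during'; matching pairs in alphabetical order:
(alpha, gamma): alpha during gamma ✓
(beta, kappa): beta during kappa ✓
(iota, kappa): iota during kappa ✓
(theta, epsilon): theta during epsilon ✓
Count: 4.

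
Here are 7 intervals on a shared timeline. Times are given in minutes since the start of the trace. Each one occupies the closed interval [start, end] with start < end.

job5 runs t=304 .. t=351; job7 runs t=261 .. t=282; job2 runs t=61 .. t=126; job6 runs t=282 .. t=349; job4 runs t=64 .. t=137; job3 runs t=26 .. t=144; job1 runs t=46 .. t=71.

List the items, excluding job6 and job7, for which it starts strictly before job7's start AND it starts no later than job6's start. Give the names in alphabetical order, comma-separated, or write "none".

Conditions: its start is strictly before job7's start (X.start < t=261) AND its start is no later than job6's start (X.start <= t=282).
job1: start t=46 < t=261? ✓; start t=46 <= t=282? ✓ → yes.
job2: start t=61 < t=261? ✓; start t=61 <= t=282? ✓ → yes.
job3: start t=26 < t=261? ✓; start t=26 <= t=282? ✓ → yes.
job4: start t=64 < t=261? ✓; start t=64 <= t=282? ✓ → yes.
job5: start t=304 < t=261? ✗; start t=304 <= t=282? ✗ → no.
Result: job1, job2, job3, job4.

job1, job2, job3, job4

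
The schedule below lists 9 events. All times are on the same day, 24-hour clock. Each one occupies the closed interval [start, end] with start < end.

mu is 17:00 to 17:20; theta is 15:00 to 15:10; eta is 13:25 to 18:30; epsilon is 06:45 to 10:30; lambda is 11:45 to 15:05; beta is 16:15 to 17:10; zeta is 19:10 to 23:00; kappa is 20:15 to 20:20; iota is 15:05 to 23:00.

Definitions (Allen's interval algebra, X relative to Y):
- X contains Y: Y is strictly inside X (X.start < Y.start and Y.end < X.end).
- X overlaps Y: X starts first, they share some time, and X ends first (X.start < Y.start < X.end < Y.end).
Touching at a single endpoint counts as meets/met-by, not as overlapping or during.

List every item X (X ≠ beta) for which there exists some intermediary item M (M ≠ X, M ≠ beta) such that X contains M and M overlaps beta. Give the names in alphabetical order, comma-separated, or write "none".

Target beta = [16:15, 17:10].
Intermediaries M with M overlaps beta: none.
Union: none.

none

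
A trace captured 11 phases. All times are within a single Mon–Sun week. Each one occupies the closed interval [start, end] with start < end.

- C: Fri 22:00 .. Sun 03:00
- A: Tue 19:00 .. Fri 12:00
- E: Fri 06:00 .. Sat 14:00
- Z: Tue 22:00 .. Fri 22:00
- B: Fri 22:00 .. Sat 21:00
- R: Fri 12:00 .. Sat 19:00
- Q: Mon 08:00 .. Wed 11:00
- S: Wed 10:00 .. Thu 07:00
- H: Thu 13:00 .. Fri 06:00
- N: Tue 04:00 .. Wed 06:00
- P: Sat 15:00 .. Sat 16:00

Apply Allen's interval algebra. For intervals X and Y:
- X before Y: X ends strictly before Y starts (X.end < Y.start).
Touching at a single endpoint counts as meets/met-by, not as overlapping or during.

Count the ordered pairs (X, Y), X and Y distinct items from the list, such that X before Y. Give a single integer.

Checking all 110 ordered pairs for relation 'before'; matching pairs in alphabetical order:
(A, B): A before B ✓
(A, C): A before C ✓
(A, P): A before P ✓
(E, P): E before P ✓
(H, B): H before B ✓
(H, C): H before C ✓
(H, P): H before P ✓
(H, R): H before R ✓
(N, B): N before B ✓
(N, C): N before C ✓
(N, E): N before E ✓
(N, H): N before H ✓
(N, P): N before P ✓
(N, R): N before R ✓
(N, S): N before S ✓
(Q, B): Q before B ✓
(Q, C): Q before C ✓
(Q, E): Q before E ✓
(Q, H): Q before H ✓
(Q, P): Q before P ✓
(Q, R): Q before R ✓
(S, B): S before B ✓
(S, C): S before C ✓
(S, E): S before E ✓
... plus 4 further pairs not listed.
Count: 28.

28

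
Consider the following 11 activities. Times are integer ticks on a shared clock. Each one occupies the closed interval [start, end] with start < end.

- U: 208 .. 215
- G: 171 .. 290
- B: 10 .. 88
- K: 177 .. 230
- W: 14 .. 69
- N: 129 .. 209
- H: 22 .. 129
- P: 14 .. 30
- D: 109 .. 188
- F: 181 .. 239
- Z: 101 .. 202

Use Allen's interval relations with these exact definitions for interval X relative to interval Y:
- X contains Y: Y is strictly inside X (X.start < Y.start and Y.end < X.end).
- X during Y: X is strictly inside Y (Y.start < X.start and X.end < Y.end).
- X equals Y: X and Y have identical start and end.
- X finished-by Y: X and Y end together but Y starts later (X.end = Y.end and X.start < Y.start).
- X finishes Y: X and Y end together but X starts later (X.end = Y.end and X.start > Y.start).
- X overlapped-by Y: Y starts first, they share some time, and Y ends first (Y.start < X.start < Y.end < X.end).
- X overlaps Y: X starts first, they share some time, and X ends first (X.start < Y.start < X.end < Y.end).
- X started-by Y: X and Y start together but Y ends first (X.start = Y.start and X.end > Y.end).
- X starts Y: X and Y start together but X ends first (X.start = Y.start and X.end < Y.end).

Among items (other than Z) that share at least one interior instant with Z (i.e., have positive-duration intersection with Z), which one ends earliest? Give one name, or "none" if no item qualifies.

H

Target Z = [101, 202].
B [10, 88] → before → excluded.
D [109, 188] → during → candidate.
F [181, 239] → overlapped-by → candidate.
G [171, 290] → overlapped-by → candidate.
H [22, 129] → overlaps → candidate.
K [177, 230] → overlapped-by → candidate.
N [129, 209] → overlapped-by → candidate.
P [14, 30] → before → excluded.
U [208, 215] → after → excluded.
W [14, 69] → before → excluded.
Among candidates, earliest end is 129 → H.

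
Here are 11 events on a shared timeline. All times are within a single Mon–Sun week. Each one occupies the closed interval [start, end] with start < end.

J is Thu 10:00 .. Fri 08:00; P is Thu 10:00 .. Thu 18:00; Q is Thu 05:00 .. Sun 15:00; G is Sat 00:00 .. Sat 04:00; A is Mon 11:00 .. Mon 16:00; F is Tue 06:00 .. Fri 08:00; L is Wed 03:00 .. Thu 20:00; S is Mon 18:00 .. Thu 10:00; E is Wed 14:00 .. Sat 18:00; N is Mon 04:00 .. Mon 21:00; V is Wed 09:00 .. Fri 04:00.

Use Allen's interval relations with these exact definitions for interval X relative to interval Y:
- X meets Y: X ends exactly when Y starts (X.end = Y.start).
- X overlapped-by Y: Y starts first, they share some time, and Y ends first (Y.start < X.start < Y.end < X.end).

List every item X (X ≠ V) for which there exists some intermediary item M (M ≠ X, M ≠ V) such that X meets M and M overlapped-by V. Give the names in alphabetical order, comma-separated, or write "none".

S

Target V = [Wed 09:00, Fri 04:00].
Intermediaries M with M overlapped-by V: E, J, Q.
Via E — items with X meets E: none.
Via J — items with X meets J: S.
Via Q — items with X meets Q: none.
Union: S.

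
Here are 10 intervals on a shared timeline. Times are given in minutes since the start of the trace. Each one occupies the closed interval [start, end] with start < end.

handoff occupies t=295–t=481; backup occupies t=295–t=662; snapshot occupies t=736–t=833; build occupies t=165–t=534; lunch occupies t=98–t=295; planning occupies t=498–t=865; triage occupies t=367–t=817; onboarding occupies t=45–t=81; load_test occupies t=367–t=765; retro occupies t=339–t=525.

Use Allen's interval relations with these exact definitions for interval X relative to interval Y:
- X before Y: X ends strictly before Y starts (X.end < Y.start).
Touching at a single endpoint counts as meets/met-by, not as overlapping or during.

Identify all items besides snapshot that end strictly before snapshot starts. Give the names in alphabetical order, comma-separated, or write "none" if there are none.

backup, build, handoff, lunch, onboarding, retro

Target snapshot = [t=736, t=833].
backup [t=295, t=662] → before → yes.
build [t=165, t=534] → before → yes.
handoff [t=295, t=481] → before → yes.
load_test [t=367, t=765] → overlaps → no.
lunch [t=98, t=295] → before → yes.
onboarding [t=45, t=81] → before → yes.
planning [t=498, t=865] → contains → no.
retro [t=339, t=525] → before → yes.
triage [t=367, t=817] → overlaps → no.
Result: backup, build, handoff, lunch, onboarding, retro.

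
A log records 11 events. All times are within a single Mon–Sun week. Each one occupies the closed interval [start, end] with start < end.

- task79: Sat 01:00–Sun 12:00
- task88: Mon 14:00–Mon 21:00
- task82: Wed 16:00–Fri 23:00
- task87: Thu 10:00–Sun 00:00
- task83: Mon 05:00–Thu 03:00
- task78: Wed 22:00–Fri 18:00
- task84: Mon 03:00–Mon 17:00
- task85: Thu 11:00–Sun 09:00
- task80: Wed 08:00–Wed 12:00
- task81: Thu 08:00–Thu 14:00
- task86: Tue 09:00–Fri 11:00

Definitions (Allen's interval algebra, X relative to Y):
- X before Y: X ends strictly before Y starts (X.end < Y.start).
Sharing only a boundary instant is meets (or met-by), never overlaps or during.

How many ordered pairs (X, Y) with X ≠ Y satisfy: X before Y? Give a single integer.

30

Checking all 110 ordered pairs for relation 'before'; matching pairs in alphabetical order:
(task78, task79): task78 before task79 ✓
(task80, task78): task80 before task78 ✓
(task80, task79): task80 before task79 ✓
(task80, task81): task80 before task81 ✓
(task80, task82): task80 before task82 ✓
(task80, task85): task80 before task85 ✓
(task80, task87): task80 before task87 ✓
(task81, task79): task81 before task79 ✓
(task82, task79): task82 before task79 ✓
(task83, task79): task83 before task79 ✓
(task83, task81): task83 before task81 ✓
(task83, task85): task83 before task85 ✓
(task83, task87): task83 before task87 ✓
(task84, task78): task84 before task78 ✓
(task84, task79): task84 before task79 ✓
(task84, task80): task84 before task80 ✓
(task84, task81): task84 before task81 ✓
(task84, task82): task84 before task82 ✓
(task84, task85): task84 before task85 ✓
(task84, task86): task84 before task86 ✓
(task84, task87): task84 before task87 ✓
(task86, task79): task86 before task79 ✓
(task88, task78): task88 before task78 ✓
(task88, task79): task88 before task79 ✓
... plus 6 further pairs not listed.
Count: 30.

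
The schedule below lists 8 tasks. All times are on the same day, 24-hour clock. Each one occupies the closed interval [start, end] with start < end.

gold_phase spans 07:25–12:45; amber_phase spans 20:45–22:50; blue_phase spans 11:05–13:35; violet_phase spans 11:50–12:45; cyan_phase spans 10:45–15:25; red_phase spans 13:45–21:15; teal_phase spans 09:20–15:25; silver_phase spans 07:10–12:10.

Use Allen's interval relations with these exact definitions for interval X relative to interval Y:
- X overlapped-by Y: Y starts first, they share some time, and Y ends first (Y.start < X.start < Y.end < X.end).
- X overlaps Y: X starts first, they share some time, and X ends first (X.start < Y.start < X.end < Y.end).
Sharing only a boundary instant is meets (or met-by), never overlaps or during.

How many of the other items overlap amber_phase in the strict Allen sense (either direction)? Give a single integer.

Target amber_phase = [20:45, 22:50].
blue_phase [11:05, 13:35] → before → no.
cyan_phase [10:45, 15:25] → before → no.
gold_phase [07:25, 12:45] → before → no.
red_phase [13:45, 21:15] → overlaps → counts.
silver_phase [07:10, 12:10] → before → no.
teal_phase [09:20, 15:25] → before → no.
violet_phase [11:50, 12:45] → before → no.
Total: 1.

1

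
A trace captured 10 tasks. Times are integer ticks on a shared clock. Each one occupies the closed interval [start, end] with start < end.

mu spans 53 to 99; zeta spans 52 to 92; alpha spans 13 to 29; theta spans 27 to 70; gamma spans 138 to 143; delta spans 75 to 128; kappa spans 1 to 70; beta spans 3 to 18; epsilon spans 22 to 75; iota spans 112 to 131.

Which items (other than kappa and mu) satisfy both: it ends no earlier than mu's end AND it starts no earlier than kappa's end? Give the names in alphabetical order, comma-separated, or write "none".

Conditions: its end is no earlier than mu's end (X.end >= 99) AND its start is no earlier than kappa's end (X.start >= 70).
alpha: end 29 >= 99? ✗; start 13 >= 70? ✗ → no.
beta: end 18 >= 99? ✗; start 3 >= 70? ✗ → no.
delta: end 128 >= 99? ✓; start 75 >= 70? ✓ → yes.
epsilon: end 75 >= 99? ✗; start 22 >= 70? ✗ → no.
gamma: end 143 >= 99? ✓; start 138 >= 70? ✓ → yes.
iota: end 131 >= 99? ✓; start 112 >= 70? ✓ → yes.
theta: end 70 >= 99? ✗; start 27 >= 70? ✗ → no.
zeta: end 92 >= 99? ✗; start 52 >= 70? ✗ → no.
Result: delta, gamma, iota.

delta, gamma, iota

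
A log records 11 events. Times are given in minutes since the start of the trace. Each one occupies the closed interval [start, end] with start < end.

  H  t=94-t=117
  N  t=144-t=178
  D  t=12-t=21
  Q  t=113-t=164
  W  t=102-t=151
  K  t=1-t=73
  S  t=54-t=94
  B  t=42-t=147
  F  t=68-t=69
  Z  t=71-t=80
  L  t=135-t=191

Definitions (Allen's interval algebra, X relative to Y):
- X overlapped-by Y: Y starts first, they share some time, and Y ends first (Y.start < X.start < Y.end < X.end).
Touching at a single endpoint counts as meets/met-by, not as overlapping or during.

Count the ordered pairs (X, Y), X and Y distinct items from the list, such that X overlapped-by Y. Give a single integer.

Checking all 110 ordered pairs for relation 'overlapped-by'; matching pairs in alphabetical order:
(B, K): B overlapped-by K ✓
(L, B): L overlapped-by B ✓
(L, Q): L overlapped-by Q ✓
(L, W): L overlapped-by W ✓
(N, B): N overlapped-by B ✓
(N, Q): N overlapped-by Q ✓
(N, W): N overlapped-by W ✓
(Q, B): Q overlapped-by B ✓
(Q, H): Q overlapped-by H ✓
(Q, W): Q overlapped-by W ✓
(S, K): S overlapped-by K ✓
(W, B): W overlapped-by B ✓
(W, H): W overlapped-by H ✓
(Z, K): Z overlapped-by K ✓
Count: 14.

14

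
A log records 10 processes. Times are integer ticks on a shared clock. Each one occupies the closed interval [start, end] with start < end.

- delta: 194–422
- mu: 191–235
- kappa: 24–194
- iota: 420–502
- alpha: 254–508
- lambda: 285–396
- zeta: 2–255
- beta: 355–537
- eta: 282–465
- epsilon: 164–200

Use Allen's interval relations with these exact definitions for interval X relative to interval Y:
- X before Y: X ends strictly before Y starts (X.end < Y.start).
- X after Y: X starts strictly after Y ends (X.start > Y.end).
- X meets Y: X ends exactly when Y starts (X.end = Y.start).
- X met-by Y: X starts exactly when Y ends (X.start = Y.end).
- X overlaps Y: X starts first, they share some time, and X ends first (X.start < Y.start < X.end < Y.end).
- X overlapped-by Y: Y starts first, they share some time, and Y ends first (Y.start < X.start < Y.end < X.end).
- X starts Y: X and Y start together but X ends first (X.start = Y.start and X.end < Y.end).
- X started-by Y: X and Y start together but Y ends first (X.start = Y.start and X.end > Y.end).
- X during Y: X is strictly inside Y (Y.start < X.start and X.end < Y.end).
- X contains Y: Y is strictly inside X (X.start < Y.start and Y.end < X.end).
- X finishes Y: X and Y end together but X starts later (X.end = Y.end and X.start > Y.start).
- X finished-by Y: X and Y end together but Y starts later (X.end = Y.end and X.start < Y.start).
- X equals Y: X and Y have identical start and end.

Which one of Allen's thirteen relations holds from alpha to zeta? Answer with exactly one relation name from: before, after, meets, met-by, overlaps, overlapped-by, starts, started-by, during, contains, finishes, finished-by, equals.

overlapped-by

alpha = [254, 508]; zeta = [2, 255].
Compare endpoints: alpha.start > zeta.start, alpha.start < zeta.end, alpha.end > zeta.start, alpha.end > zeta.end.
That pattern is 'overlapped-by'.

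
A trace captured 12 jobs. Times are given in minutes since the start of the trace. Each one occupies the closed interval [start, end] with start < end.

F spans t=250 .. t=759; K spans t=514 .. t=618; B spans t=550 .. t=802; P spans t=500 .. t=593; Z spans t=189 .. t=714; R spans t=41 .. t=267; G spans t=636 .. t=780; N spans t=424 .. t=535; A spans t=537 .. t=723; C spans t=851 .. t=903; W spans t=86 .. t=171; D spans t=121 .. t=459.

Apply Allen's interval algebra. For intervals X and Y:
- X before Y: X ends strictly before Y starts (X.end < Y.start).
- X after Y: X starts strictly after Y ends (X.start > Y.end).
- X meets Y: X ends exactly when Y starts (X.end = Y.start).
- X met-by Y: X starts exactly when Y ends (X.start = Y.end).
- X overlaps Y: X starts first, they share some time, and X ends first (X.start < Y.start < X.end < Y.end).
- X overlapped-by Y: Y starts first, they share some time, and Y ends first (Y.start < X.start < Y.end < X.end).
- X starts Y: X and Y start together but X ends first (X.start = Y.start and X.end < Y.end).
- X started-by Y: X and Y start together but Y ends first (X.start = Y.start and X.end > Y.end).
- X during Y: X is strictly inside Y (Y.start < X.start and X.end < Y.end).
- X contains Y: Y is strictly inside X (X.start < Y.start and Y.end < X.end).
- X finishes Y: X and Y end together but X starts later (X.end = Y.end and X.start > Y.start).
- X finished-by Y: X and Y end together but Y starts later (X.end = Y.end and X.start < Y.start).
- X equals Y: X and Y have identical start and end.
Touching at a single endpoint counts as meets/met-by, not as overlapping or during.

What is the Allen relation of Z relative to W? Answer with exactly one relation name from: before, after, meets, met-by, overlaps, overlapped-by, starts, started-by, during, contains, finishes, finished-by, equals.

Z = [t=189, t=714]; W = [t=86, t=171].
Compare endpoints: Z.start > W.start, Z.start > W.end, Z.end > W.start, Z.end > W.end.
That pattern is 'after'.

after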